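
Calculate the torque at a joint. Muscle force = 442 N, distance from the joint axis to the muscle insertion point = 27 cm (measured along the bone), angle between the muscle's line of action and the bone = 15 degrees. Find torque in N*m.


Torque = F * d * sin(theta)   (moment arm = d*sin(theta))
d = 27 cm = 0.27 m
Torque = 442 * 0.27 * sin(15)
Torque = 30.89 N*m


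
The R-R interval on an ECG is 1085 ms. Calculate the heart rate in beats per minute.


HR = 60 / RR_interval(s)
RR = 1085 ms = 1.085 s
HR = 60 / 1.085 = 55.3 bpm


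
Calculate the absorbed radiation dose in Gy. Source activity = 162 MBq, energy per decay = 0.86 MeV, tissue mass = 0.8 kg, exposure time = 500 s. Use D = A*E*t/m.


A = 162 MBq = 1.6200e+08 Bq
E = 0.86 MeV = 1.37772e-13 J
D = A*E*t/m = 1.6200e+08*1.37772e-13*500/0.8
D = 0.01395 Gy


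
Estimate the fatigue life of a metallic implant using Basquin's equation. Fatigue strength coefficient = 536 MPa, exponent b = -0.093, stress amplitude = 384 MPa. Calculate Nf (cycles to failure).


sigma_a = sigma_f' * (2Nf)^b
2Nf = (sigma_a/sigma_f')^(1/b)
2Nf = (384/536)^(1/-0.093)
2Nf = 36.086949
Nf = 18.04


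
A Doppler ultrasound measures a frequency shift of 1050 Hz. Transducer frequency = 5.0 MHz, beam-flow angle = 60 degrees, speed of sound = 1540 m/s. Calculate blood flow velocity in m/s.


v = fd * c / (2 * f0 * cos(theta))
v = 1050 * 1540 / (2 * 5.0000e+06 * cos(60))
v = 0.3234 m/s


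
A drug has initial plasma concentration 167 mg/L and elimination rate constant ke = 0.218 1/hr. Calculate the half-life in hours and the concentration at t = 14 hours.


t_half = ln(2) / ke = 0.693147 / 0.218 = 3.18 hr
C(t) = C0 * exp(-ke*t) = 167 * exp(-0.218*14)
C(14) = 7.893 mg/L


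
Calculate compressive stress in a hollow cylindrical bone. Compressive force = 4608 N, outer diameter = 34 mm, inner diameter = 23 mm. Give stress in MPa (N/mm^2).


A = pi*(r_o^2 - r_i^2)
r_o = 17 mm, r_i = 11.5 mm
A = 492.445 mm^2
sigma = F/A = 4608 / 492.445
sigma = 9.357 MPa


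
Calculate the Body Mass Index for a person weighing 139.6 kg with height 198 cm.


BMI = weight / height^2
height = 198 cm = 1.98 m
BMI = 139.6 / 1.98^2
BMI = 35.61 kg/m^2


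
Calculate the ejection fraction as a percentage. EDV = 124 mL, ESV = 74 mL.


SV = EDV - ESV = 124 - 74 = 50 mL
EF = SV/EDV * 100 = 50/124 * 100
EF = 40.32%


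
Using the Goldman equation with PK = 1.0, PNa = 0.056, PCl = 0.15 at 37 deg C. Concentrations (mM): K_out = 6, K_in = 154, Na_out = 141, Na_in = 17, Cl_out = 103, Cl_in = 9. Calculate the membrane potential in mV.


Vm = (RT/F)*ln((PK*Ko + PNa*Nao + PCl*Cli)/(PK*Ki + PNa*Nai + PCl*Clo))
Numer = 15.246, Denom = 170.402
Vm = -64.51 mV


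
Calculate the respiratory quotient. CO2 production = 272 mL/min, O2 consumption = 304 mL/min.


RQ = VCO2 / VO2
RQ = 272 / 304
RQ = 0.8947


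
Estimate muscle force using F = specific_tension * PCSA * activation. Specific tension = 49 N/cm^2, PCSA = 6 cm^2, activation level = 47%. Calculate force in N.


F = sigma * PCSA * activation
F = 49 * 6 * 0.47
F = 138.2 N


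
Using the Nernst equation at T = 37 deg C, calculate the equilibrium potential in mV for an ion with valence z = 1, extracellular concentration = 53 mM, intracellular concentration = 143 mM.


E = (RT/(zF)) * ln(C_out/C_in)
T = 37 + 273.15 = 310.15 K
E = (8.314 * 310.15 / (1 * 96485)) * ln(53/143)
E = -26.53 mV


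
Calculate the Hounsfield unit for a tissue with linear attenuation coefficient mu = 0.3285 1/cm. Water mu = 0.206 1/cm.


HU = ((mu_tissue - mu_water) / mu_water) * 1000
HU = ((0.3285 - 0.206) / 0.206) * 1000
HU = 594.7


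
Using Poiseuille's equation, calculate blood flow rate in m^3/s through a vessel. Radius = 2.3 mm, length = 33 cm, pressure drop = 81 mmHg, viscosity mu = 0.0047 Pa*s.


Q = pi*r^4*dP / (8*mu*L)
r = 0.0023 m, L = 0.33 m
dP = 81 mmHg = 10799.082 Pa
Q = 7.6515e-05 m^3/s


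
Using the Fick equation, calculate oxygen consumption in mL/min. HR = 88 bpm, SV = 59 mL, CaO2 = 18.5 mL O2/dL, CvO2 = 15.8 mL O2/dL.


CO = HR*SV = 88*59/1000 = 5.192 L/min
a-v O2 diff = 18.5 - 15.8 = 2.7 mL/dL
VO2 = CO * (CaO2-CvO2) * 10 dL/L
VO2 = 5.192 * 2.7 * 10
VO2 = 140.2 mL/min


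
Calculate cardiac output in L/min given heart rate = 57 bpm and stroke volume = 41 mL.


CO = HR * SV
CO = 57 * 41 / 1000
CO = 2.337 L/min


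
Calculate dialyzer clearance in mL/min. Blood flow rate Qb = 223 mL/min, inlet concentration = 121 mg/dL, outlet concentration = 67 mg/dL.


K = Qb * (Cb_in - Cb_out) / Cb_in
K = 223 * (121 - 67) / 121
K = 99.52 mL/min


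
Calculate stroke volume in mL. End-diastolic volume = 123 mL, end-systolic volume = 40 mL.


SV = EDV - ESV
SV = 123 - 40
SV = 83 mL


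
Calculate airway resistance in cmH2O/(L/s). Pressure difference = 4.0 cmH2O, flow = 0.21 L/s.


R = dP / flow
R = 4.0 / 0.21
R = 19.05 cmH2O/(L/s)


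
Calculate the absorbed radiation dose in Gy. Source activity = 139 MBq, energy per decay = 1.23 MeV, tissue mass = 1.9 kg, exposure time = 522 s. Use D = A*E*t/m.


A = 139 MBq = 1.3900e+08 Bq
E = 1.23 MeV = 1.97046e-13 J
D = A*E*t/m = 1.3900e+08*1.97046e-13*522/1.9
D = 0.007525 Gy


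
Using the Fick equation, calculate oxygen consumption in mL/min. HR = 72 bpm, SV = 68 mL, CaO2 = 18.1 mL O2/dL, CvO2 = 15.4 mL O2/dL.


CO = HR*SV = 72*68/1000 = 4.896 L/min
a-v O2 diff = 18.1 - 15.4 = 2.7 mL/dL
VO2 = CO * (CaO2-CvO2) * 10 dL/L
VO2 = 4.896 * 2.7 * 10
VO2 = 132.2 mL/min


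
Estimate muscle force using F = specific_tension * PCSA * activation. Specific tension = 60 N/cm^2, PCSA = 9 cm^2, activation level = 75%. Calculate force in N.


F = sigma * PCSA * activation
F = 60 * 9 * 0.75
F = 405 N


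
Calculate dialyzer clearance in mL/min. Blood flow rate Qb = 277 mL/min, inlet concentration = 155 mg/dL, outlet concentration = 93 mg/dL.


K = Qb * (Cb_in - Cb_out) / Cb_in
K = 277 * (155 - 93) / 155
K = 110.8 mL/min


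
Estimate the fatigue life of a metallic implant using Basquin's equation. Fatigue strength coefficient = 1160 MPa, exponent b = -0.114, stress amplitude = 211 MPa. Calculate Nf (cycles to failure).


sigma_a = sigma_f' * (2Nf)^b
2Nf = (sigma_a/sigma_f')^(1/b)
2Nf = (211/1160)^(1/-0.114)
2Nf = 3110053.4
Nf = 1.5550e+06


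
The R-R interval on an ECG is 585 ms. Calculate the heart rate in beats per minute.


HR = 60 / RR_interval(s)
RR = 585 ms = 0.585 s
HR = 60 / 0.585 = 102.6 bpm


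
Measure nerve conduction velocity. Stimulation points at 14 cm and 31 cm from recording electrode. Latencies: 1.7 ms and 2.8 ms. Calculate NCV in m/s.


Distance = (31 - 14) / 100 = 0.17 m
dt = (2.8 - 1.7) / 1000 = 0.0011 s
NCV = dist / dt = 154.5 m/s


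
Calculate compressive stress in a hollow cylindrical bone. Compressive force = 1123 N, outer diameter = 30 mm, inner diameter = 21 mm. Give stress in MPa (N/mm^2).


A = pi*(r_o^2 - r_i^2)
r_o = 15 mm, r_i = 10.5 mm
A = 360.498 mm^2
sigma = F/A = 1123 / 360.498
sigma = 3.115 MPa


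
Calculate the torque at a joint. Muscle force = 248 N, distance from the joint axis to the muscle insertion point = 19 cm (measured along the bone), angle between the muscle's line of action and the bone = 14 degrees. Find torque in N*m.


Torque = F * d * sin(theta)   (moment arm = d*sin(theta))
d = 19 cm = 0.19 m
Torque = 248 * 0.19 * sin(14)
Torque = 11.4 N*m


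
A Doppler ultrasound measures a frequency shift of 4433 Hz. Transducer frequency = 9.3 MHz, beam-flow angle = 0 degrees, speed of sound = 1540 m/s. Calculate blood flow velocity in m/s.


v = fd * c / (2 * f0 * cos(theta))
v = 4433 * 1540 / (2 * 9.3000e+06 * cos(0))
v = 0.367 m/s


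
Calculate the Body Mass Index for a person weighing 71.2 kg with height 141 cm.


BMI = weight / height^2
height = 141 cm = 1.41 m
BMI = 71.2 / 1.41^2
BMI = 35.81 kg/m^2


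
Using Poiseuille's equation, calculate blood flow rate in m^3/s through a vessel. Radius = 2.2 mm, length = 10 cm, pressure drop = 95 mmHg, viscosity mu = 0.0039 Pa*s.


Q = pi*r^4*dP / (8*mu*L)
r = 0.0022 m, L = 0.1 m
dP = 95 mmHg = 12665.59 Pa
Q = 2.9875e-04 m^3/s


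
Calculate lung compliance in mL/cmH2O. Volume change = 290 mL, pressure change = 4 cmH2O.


C = dV / dP
C = 290 / 4
C = 72.5 mL/cmH2O


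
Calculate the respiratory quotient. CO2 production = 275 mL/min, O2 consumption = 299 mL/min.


RQ = VCO2 / VO2
RQ = 275 / 299
RQ = 0.9197


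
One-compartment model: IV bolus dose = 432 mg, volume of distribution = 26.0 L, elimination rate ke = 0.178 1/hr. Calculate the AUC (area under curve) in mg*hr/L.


C0 = Dose/Vd = 432/26.0 = 16.6154 mg/L
AUC = C0/ke = 16.6154/0.178
AUC = 93.34 mg*hr/L


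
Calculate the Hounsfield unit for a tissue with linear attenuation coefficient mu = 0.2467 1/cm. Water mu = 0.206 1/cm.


HU = ((mu_tissue - mu_water) / mu_water) * 1000
HU = ((0.2467 - 0.206) / 0.206) * 1000
HU = 197.6


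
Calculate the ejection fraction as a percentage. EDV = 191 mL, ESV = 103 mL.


SV = EDV - ESV = 191 - 103 = 88 mL
EF = SV/EDV * 100 = 88/191 * 100
EF = 46.07%


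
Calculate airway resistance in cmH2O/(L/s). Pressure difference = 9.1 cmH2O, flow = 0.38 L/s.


R = dP / flow
R = 9.1 / 0.38
R = 23.95 cmH2O/(L/s)


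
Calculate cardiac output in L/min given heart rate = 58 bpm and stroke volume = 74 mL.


CO = HR * SV
CO = 58 * 74 / 1000
CO = 4.292 L/min


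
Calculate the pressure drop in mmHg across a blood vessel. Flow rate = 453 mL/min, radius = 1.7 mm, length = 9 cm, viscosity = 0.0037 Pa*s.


dP = 8*mu*L*Q / (pi*r^4)
Q = 453 mL/min = 7.55e-06 m^3/s
dP = 766.541 Pa = 766.541 / 133.322 mmHg = 5.75 mmHg


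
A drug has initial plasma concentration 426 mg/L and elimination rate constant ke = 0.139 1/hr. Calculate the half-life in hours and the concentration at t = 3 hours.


t_half = ln(2) / ke = 0.693147 / 0.139 = 4.987 hr
C(t) = C0 * exp(-ke*t) = 426 * exp(-0.139*3)
C(3) = 280.7 mg/L


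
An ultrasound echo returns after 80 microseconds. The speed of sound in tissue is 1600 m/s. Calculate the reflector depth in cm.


depth = c * t / 2
t = 80 us = 8.0000e-05 s
depth = 1600 * 8.0000e-05 / 2
depth = 0.064 m = 6.4 cm


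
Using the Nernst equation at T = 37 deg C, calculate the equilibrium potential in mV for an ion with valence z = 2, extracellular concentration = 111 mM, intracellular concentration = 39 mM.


E = (RT/(zF)) * ln(C_out/C_in)
T = 37 + 273.15 = 310.15 K
E = (8.314 * 310.15 / (2 * 96485)) * ln(111/39)
E = 13.98 mV


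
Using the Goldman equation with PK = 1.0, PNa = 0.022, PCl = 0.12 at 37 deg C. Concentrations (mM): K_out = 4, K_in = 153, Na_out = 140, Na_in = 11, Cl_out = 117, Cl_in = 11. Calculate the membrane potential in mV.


Vm = (RT/F)*ln((PK*Ko + PNa*Nao + PCl*Cli)/(PK*Ki + PNa*Nai + PCl*Clo))
Numer = 8.4, Denom = 167.282
Vm = -79.95 mV


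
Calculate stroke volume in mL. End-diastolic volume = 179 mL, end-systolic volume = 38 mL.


SV = EDV - ESV
SV = 179 - 38
SV = 141 mL


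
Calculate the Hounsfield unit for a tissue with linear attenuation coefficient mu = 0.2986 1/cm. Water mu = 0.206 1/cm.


HU = ((mu_tissue - mu_water) / mu_water) * 1000
HU = ((0.2986 - 0.206) / 0.206) * 1000
HU = 449.5


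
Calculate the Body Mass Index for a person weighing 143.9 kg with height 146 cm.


BMI = weight / height^2
height = 146 cm = 1.46 m
BMI = 143.9 / 1.46^2
BMI = 67.51 kg/m^2


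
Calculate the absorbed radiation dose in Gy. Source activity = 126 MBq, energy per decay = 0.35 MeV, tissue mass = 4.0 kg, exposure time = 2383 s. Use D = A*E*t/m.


A = 126 MBq = 1.2600e+08 Bq
E = 0.35 MeV = 5.607e-14 J
D = A*E*t/m = 1.2600e+08*5.607e-14*2383/4.0
D = 0.004209 Gy


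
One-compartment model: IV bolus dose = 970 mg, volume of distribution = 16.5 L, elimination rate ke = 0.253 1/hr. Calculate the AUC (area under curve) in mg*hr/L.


C0 = Dose/Vd = 970/16.5 = 58.7879 mg/L
AUC = C0/ke = 58.7879/0.253
AUC = 232.4 mg*hr/L


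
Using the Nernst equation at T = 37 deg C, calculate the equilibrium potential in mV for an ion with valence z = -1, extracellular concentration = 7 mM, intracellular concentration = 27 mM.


E = (RT/(zF)) * ln(C_out/C_in)
T = 37 + 273.15 = 310.15 K
E = (8.314 * 310.15 / (-1 * 96485)) * ln(7/27)
E = 36.08 mV


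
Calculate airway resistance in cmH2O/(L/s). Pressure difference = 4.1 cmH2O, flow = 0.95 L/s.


R = dP / flow
R = 4.1 / 0.95
R = 4.316 cmH2O/(L/s)


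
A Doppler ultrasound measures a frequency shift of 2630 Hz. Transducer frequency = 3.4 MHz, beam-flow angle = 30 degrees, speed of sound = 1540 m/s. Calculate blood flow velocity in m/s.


v = fd * c / (2 * f0 * cos(theta))
v = 2630 * 1540 / (2 * 3.4000e+06 * cos(30))
v = 0.6878 m/s


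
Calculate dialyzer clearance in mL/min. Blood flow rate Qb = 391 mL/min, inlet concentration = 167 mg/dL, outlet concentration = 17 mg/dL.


K = Qb * (Cb_in - Cb_out) / Cb_in
K = 391 * (167 - 17) / 167
K = 351.2 mL/min


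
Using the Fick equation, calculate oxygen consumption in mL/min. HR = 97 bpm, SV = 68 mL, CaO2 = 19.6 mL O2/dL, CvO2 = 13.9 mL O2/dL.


CO = HR*SV = 97*68/1000 = 6.596 L/min
a-v O2 diff = 19.6 - 13.9 = 5.7 mL/dL
VO2 = CO * (CaO2-CvO2) * 10 dL/L
VO2 = 6.596 * 5.7 * 10
VO2 = 376 mL/min


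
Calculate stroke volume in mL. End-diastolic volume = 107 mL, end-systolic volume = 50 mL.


SV = EDV - ESV
SV = 107 - 50
SV = 57 mL


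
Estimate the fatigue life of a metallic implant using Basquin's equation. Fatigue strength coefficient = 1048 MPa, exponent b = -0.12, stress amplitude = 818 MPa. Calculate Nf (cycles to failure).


sigma_a = sigma_f' * (2Nf)^b
2Nf = (sigma_a/sigma_f')^(1/b)
2Nf = (818/1048)^(1/-0.12)
2Nf = 7.8837557
Nf = 3.942


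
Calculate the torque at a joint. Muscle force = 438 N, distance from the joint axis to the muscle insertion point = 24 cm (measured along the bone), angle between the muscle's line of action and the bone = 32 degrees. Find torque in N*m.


Torque = F * d * sin(theta)   (moment arm = d*sin(theta))
d = 24 cm = 0.24 m
Torque = 438 * 0.24 * sin(32)
Torque = 55.71 N*m


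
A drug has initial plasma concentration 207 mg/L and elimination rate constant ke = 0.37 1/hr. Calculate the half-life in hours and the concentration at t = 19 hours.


t_half = ln(2) / ke = 0.693147 / 0.37 = 1.873 hr
C(t) = C0 * exp(-ke*t) = 207 * exp(-0.37*19)
C(19) = 0.1832 mg/L


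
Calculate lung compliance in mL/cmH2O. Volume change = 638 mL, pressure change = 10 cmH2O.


C = dV / dP
C = 638 / 10
C = 63.8 mL/cmH2O


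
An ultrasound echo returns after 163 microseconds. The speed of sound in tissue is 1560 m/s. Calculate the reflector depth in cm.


depth = c * t / 2
t = 163 us = 1.6300e-04 s
depth = 1560 * 1.6300e-04 / 2
depth = 0.12714 m = 12.714 cm


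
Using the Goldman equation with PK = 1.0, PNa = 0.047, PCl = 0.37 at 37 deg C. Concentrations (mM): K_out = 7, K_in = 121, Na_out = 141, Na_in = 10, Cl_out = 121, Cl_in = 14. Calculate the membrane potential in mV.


Vm = (RT/F)*ln((PK*Ko + PNa*Nao + PCl*Cli)/(PK*Ki + PNa*Nai + PCl*Clo))
Numer = 18.807, Denom = 166.24
Vm = -58.24 mV


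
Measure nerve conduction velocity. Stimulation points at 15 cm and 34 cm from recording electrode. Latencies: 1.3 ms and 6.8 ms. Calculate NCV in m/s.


Distance = (34 - 15) / 100 = 0.19 m
dt = (6.8 - 1.3) / 1000 = 0.0055 s
NCV = dist / dt = 34.55 m/s


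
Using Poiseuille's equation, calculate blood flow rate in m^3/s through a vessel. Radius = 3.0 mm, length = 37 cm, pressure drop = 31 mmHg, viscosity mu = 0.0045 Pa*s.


Q = pi*r^4*dP / (8*mu*L)
r = 0.003 m, L = 0.37 m
dP = 31 mmHg = 4132.982 Pa
Q = 7.8958e-05 m^3/s


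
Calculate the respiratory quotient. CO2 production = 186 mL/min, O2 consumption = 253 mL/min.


RQ = VCO2 / VO2
RQ = 186 / 253
RQ = 0.7352


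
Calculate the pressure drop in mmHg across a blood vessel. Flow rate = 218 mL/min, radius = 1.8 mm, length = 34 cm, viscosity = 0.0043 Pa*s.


dP = 8*mu*L*Q / (pi*r^4)
Q = 218 mL/min = 3.63333e-06 m^3/s
dP = 1288.55 Pa = 1288.55 / 133.322 mmHg = 9.665 mmHg


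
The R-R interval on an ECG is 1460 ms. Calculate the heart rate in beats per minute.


HR = 60 / RR_interval(s)
RR = 1460 ms = 1.46 s
HR = 60 / 1.46 = 41.1 bpm


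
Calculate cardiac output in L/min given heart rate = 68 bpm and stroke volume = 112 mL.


CO = HR * SV
CO = 68 * 112 / 1000
CO = 7.616 L/min


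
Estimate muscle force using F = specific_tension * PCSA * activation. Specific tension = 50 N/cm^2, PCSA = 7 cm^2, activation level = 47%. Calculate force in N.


F = sigma * PCSA * activation
F = 50 * 7 * 0.47
F = 164.5 N


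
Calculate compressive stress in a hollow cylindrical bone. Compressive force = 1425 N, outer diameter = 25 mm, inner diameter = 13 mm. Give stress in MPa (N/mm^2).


A = pi*(r_o^2 - r_i^2)
r_o = 12.5 mm, r_i = 6.5 mm
A = 358.142 mm^2
sigma = F/A = 1425 / 358.142
sigma = 3.979 MPa


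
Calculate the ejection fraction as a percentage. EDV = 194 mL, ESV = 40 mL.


SV = EDV - ESV = 194 - 40 = 154 mL
EF = SV/EDV * 100 = 154/194 * 100
EF = 79.38%


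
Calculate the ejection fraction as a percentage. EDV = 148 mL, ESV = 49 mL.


SV = EDV - ESV = 148 - 49 = 99 mL
EF = SV/EDV * 100 = 99/148 * 100
EF = 66.89%


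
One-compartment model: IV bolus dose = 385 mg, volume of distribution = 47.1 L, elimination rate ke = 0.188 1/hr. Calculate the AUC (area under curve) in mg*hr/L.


C0 = Dose/Vd = 385/47.1 = 8.1741 mg/L
AUC = C0/ke = 8.1741/0.188
AUC = 43.48 mg*hr/L


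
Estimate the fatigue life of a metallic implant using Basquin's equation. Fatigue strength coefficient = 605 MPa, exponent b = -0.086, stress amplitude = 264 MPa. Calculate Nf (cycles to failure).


sigma_a = sigma_f' * (2Nf)^b
2Nf = (sigma_a/sigma_f')^(1/b)
2Nf = (264/605)^(1/-0.086)
2Nf = 15410.174
Nf = 7705


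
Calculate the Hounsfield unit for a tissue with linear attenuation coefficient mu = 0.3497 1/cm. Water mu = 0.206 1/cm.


HU = ((mu_tissue - mu_water) / mu_water) * 1000
HU = ((0.3497 - 0.206) / 0.206) * 1000
HU = 697.6


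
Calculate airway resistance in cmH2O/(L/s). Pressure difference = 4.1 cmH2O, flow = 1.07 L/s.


R = dP / flow
R = 4.1 / 1.07
R = 3.832 cmH2O/(L/s)


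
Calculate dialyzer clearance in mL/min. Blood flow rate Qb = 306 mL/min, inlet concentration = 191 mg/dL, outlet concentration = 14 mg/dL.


K = Qb * (Cb_in - Cb_out) / Cb_in
K = 306 * (191 - 14) / 191
K = 283.6 mL/min


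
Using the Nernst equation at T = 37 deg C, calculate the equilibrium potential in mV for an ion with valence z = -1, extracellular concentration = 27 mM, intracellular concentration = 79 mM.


E = (RT/(zF)) * ln(C_out/C_in)
T = 37 + 273.15 = 310.15 K
E = (8.314 * 310.15 / (-1 * 96485)) * ln(27/79)
E = 28.69 mV


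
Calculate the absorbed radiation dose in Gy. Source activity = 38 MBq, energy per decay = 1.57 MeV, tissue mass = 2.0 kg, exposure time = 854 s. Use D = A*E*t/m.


A = 38 MBq = 3.8000e+07 Bq
E = 1.57 MeV = 2.51514e-13 J
D = A*E*t/m = 3.8000e+07*2.51514e-13*854/2.0
D = 0.004081 Gy


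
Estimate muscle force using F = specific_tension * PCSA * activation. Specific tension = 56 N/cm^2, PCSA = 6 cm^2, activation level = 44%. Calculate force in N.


F = sigma * PCSA * activation
F = 56 * 6 * 0.44
F = 147.8 N


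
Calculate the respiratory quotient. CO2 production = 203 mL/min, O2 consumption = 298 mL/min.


RQ = VCO2 / VO2
RQ = 203 / 298
RQ = 0.6812


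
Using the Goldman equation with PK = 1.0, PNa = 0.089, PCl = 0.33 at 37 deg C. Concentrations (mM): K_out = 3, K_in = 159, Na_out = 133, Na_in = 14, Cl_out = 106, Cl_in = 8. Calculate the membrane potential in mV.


Vm = (RT/F)*ln((PK*Ko + PNa*Nao + PCl*Cli)/(PK*Ki + PNa*Nai + PCl*Clo))
Numer = 17.477, Denom = 195.226
Vm = -64.5 mV


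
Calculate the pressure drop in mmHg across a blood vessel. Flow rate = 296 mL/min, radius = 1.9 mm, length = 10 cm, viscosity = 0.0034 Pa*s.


dP = 8*mu*L*Q / (pi*r^4)
Q = 296 mL/min = 4.93333e-06 m^3/s
dP = 327.752 Pa = 327.752 / 133.322 mmHg = 2.458 mmHg


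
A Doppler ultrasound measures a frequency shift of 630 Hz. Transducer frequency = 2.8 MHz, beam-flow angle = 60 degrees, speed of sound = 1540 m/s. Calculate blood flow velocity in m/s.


v = fd * c / (2 * f0 * cos(theta))
v = 630 * 1540 / (2 * 2.8000e+06 * cos(60))
v = 0.3465 m/s


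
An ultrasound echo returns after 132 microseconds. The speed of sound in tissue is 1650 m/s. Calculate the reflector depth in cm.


depth = c * t / 2
t = 132 us = 1.3200e-04 s
depth = 1650 * 1.3200e-04 / 2
depth = 0.1089 m = 10.89 cm


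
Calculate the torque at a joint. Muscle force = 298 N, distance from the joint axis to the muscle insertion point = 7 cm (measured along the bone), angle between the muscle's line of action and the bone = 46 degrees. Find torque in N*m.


Torque = F * d * sin(theta)   (moment arm = d*sin(theta))
d = 7 cm = 0.07 m
Torque = 298 * 0.07 * sin(46)
Torque = 15.01 N*m


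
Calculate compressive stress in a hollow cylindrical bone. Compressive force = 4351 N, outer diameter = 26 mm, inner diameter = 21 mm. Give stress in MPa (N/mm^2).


A = pi*(r_o^2 - r_i^2)
r_o = 13 mm, r_i = 10.5 mm
A = 184.569 mm^2
sigma = F/A = 4351 / 184.569
sigma = 23.57 MPa


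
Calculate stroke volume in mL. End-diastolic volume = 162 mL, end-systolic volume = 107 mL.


SV = EDV - ESV
SV = 162 - 107
SV = 55 mL


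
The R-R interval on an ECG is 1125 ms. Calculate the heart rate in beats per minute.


HR = 60 / RR_interval(s)
RR = 1125 ms = 1.125 s
HR = 60 / 1.125 = 53.33 bpm


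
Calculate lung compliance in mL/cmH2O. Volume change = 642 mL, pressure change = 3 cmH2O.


C = dV / dP
C = 642 / 3
C = 214 mL/cmH2O


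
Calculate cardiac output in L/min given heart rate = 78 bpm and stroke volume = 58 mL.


CO = HR * SV
CO = 78 * 58 / 1000
CO = 4.524 L/min


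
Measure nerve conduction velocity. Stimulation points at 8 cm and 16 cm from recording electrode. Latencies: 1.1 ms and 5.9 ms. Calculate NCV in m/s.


Distance = (16 - 8) / 100 = 0.08 m
dt = (5.9 - 1.1) / 1000 = 0.0048 s
NCV = dist / dt = 16.67 m/s


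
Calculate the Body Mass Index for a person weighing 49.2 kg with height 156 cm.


BMI = weight / height^2
height = 156 cm = 1.56 m
BMI = 49.2 / 1.56^2
BMI = 20.22 kg/m^2


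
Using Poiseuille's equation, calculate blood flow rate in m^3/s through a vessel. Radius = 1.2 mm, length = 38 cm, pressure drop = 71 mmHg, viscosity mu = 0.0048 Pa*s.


Q = pi*r^4*dP / (8*mu*L)
r = 0.0012 m, L = 0.38 m
dP = 71 mmHg = 9465.862 Pa
Q = 4.2259e-06 m^3/s


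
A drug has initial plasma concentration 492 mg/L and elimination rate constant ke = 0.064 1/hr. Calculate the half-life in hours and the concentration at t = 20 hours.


t_half = ln(2) / ke = 0.693147 / 0.064 = 10.83 hr
C(t) = C0 * exp(-ke*t) = 492 * exp(-0.064*20)
C(20) = 136.8 mg/L


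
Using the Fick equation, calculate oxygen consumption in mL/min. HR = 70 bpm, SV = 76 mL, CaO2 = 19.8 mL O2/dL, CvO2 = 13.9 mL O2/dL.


CO = HR*SV = 70*76/1000 = 5.32 L/min
a-v O2 diff = 19.8 - 13.9 = 5.9 mL/dL
VO2 = CO * (CaO2-CvO2) * 10 dL/L
VO2 = 5.32 * 5.9 * 10
VO2 = 313.9 mL/min


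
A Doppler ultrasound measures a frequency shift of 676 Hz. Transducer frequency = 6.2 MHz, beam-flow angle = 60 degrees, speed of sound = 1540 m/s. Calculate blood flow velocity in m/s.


v = fd * c / (2 * f0 * cos(theta))
v = 676 * 1540 / (2 * 6.2000e+06 * cos(60))
v = 0.1679 m/s


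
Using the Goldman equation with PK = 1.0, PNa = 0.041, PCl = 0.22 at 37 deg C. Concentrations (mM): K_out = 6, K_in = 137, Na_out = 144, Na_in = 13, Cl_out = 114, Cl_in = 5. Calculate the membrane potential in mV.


Vm = (RT/F)*ln((PK*Ko + PNa*Nao + PCl*Cli)/(PK*Ki + PNa*Nai + PCl*Clo))
Numer = 13.004, Denom = 162.613
Vm = -67.51 mV


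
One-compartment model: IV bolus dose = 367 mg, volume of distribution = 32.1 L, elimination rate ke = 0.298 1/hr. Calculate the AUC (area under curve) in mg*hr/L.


C0 = Dose/Vd = 367/32.1 = 11.433 mg/L
AUC = C0/ke = 11.433/0.298
AUC = 38.37 mg*hr/L


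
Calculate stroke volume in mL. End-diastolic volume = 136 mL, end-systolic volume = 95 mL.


SV = EDV - ESV
SV = 136 - 95
SV = 41 mL


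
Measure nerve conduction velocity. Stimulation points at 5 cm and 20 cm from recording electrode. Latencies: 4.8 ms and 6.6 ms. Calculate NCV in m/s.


Distance = (20 - 5) / 100 = 0.15 m
dt = (6.6 - 4.8) / 1000 = 0.0018 s
NCV = dist / dt = 83.33 m/s


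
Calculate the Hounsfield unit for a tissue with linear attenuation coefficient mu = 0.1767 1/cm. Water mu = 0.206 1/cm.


HU = ((mu_tissue - mu_water) / mu_water) * 1000
HU = ((0.1767 - 0.206) / 0.206) * 1000
HU = -142.2


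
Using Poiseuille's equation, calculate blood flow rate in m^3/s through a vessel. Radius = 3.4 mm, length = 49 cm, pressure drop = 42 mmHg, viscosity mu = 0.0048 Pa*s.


Q = pi*r^4*dP / (8*mu*L)
r = 0.0034 m, L = 0.49 m
dP = 42 mmHg = 5599.524 Pa
Q = 1.2494e-04 m^3/s


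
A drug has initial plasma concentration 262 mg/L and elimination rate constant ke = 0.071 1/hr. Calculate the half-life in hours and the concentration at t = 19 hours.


t_half = ln(2) / ke = 0.693147 / 0.071 = 9.763 hr
C(t) = C0 * exp(-ke*t) = 262 * exp(-0.071*19)
C(19) = 67.99 mg/L


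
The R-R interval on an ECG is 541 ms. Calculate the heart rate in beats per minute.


HR = 60 / RR_interval(s)
RR = 541 ms = 0.541 s
HR = 60 / 0.541 = 110.9 bpm


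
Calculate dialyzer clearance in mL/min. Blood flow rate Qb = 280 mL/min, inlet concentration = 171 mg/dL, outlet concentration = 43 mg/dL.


K = Qb * (Cb_in - Cb_out) / Cb_in
K = 280 * (171 - 43) / 171
K = 209.6 mL/min


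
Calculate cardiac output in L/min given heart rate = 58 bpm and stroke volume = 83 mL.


CO = HR * SV
CO = 58 * 83 / 1000
CO = 4.814 L/min


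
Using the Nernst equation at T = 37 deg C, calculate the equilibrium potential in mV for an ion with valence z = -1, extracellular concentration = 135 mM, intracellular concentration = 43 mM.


E = (RT/(zF)) * ln(C_out/C_in)
T = 37 + 273.15 = 310.15 K
E = (8.314 * 310.15 / (-1 * 96485)) * ln(135/43)
E = -30.58 mV


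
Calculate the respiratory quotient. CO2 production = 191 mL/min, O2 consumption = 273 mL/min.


RQ = VCO2 / VO2
RQ = 191 / 273
RQ = 0.6996


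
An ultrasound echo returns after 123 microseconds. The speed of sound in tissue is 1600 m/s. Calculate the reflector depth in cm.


depth = c * t / 2
t = 123 us = 1.2300e-04 s
depth = 1600 * 1.2300e-04 / 2
depth = 0.0984 m = 9.84 cm


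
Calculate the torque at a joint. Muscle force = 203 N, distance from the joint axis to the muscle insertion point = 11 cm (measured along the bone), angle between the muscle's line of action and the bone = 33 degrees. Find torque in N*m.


Torque = F * d * sin(theta)   (moment arm = d*sin(theta))
d = 11 cm = 0.11 m
Torque = 203 * 0.11 * sin(33)
Torque = 12.16 N*m


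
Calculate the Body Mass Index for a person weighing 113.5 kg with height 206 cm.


BMI = weight / height^2
height = 206 cm = 2.06 m
BMI = 113.5 / 2.06^2
BMI = 26.75 kg/m^2


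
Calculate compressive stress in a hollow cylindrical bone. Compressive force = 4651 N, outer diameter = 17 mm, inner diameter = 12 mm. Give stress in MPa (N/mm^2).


A = pi*(r_o^2 - r_i^2)
r_o = 8.5 mm, r_i = 6 mm
A = 113.883 mm^2
sigma = F/A = 4651 / 113.883
sigma = 40.84 MPa


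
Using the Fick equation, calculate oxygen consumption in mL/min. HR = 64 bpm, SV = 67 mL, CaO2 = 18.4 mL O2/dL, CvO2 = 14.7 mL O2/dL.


CO = HR*SV = 64*67/1000 = 4.288 L/min
a-v O2 diff = 18.4 - 14.7 = 3.7 mL/dL
VO2 = CO * (CaO2-CvO2) * 10 dL/L
VO2 = 4.288 * 3.7 * 10
VO2 = 158.7 mL/min


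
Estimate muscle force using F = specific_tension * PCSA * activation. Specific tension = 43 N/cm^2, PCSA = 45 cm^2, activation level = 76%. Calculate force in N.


F = sigma * PCSA * activation
F = 43 * 45 * 0.76
F = 1471 N


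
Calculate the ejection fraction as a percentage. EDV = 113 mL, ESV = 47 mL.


SV = EDV - ESV = 113 - 47 = 66 mL
EF = SV/EDV * 100 = 66/113 * 100
EF = 58.41%


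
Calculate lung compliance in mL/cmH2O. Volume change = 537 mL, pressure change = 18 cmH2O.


C = dV / dP
C = 537 / 18
C = 29.83 mL/cmH2O


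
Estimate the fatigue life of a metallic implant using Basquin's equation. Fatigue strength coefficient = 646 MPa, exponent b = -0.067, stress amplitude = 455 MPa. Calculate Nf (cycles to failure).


sigma_a = sigma_f' * (2Nf)^b
2Nf = (sigma_a/sigma_f')^(1/b)
2Nf = (455/646)^(1/-0.067)
2Nf = 187.04971
Nf = 93.52


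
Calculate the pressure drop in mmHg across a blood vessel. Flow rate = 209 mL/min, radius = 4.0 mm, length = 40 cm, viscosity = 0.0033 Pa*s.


dP = 8*mu*L*Q / (pi*r^4)
Q = 209 mL/min = 3.48333e-06 m^3/s
dP = 45.7371 Pa = 45.7371 / 133.322 mmHg = 0.3431 mmHg


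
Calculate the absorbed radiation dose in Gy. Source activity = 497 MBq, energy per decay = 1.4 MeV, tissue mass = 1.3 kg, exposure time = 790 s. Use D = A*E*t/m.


A = 497 MBq = 4.9700e+08 Bq
E = 1.4 MeV = 2.2428e-13 J
D = A*E*t/m = 4.9700e+08*2.2428e-13*790/1.3
D = 0.06774 Gy


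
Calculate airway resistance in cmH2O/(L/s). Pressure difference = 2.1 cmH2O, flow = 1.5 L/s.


R = dP / flow
R = 2.1 / 1.5
R = 1.4 cmH2O/(L/s)


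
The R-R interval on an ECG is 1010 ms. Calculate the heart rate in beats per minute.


HR = 60 / RR_interval(s)
RR = 1010 ms = 1.01 s
HR = 60 / 1.01 = 59.41 bpm


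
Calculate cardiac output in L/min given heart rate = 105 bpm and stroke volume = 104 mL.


CO = HR * SV
CO = 105 * 104 / 1000
CO = 10.92 L/min


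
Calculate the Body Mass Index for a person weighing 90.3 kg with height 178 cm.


BMI = weight / height^2
height = 178 cm = 1.78 m
BMI = 90.3 / 1.78^2
BMI = 28.5 kg/m^2


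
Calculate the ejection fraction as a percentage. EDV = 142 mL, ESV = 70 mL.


SV = EDV - ESV = 142 - 70 = 72 mL
EF = SV/EDV * 100 = 72/142 * 100
EF = 50.7%


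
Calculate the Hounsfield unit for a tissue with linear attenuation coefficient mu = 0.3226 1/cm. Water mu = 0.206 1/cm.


HU = ((mu_tissue - mu_water) / mu_water) * 1000
HU = ((0.3226 - 0.206) / 0.206) * 1000
HU = 566


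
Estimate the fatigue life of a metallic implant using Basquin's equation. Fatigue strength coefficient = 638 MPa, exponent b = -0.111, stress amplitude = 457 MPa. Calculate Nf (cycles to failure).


sigma_a = sigma_f' * (2Nf)^b
2Nf = (sigma_a/sigma_f')^(1/b)
2Nf = (457/638)^(1/-0.111)
2Nf = 20.20439
Nf = 10.1


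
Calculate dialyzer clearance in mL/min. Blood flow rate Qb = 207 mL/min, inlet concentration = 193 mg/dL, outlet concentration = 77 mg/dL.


K = Qb * (Cb_in - Cb_out) / Cb_in
K = 207 * (193 - 77) / 193
K = 124.4 mL/min


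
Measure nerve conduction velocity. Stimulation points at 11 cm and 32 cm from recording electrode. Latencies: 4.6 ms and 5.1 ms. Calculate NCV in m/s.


Distance = (32 - 11) / 100 = 0.21 m
dt = (5.1 - 4.6) / 1000 = 5.0000e-04 s
NCV = dist / dt = 420 m/s


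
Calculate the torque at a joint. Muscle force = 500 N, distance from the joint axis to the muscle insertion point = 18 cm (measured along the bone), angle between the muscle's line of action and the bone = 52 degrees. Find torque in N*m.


Torque = F * d * sin(theta)   (moment arm = d*sin(theta))
d = 18 cm = 0.18 m
Torque = 500 * 0.18 * sin(52)
Torque = 70.92 N*m


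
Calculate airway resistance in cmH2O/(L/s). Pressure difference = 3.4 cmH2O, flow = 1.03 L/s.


R = dP / flow
R = 3.4 / 1.03
R = 3.301 cmH2O/(L/s)


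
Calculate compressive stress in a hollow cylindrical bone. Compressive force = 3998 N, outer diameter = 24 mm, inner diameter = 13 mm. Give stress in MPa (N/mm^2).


A = pi*(r_o^2 - r_i^2)
r_o = 12 mm, r_i = 6.5 mm
A = 319.657 mm^2
sigma = F/A = 3998 / 319.657
sigma = 12.51 MPa


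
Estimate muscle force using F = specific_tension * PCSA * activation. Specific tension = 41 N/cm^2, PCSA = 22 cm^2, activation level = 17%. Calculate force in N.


F = sigma * PCSA * activation
F = 41 * 22 * 0.17
F = 153.3 N


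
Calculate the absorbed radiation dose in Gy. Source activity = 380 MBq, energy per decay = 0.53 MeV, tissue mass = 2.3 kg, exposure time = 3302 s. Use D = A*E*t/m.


A = 380 MBq = 3.8000e+08 Bq
E = 0.53 MeV = 8.4906e-14 J
D = A*E*t/m = 3.8000e+08*8.4906e-14*3302/2.3
D = 0.04632 Gy


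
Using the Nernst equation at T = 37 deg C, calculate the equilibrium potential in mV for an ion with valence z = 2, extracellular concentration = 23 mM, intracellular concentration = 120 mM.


E = (RT/(zF)) * ln(C_out/C_in)
T = 37 + 273.15 = 310.15 K
E = (8.314 * 310.15 / (2 * 96485)) * ln(23/120)
E = -22.08 mV


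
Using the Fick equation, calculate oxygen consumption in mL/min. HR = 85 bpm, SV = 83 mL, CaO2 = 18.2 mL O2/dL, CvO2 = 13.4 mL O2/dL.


CO = HR*SV = 85*83/1000 = 7.055 L/min
a-v O2 diff = 18.2 - 13.4 = 4.8 mL/dL
VO2 = CO * (CaO2-CvO2) * 10 dL/L
VO2 = 7.055 * 4.8 * 10
VO2 = 338.6 mL/min


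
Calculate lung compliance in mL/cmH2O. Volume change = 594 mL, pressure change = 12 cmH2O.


C = dV / dP
C = 594 / 12
C = 49.5 mL/cmH2O


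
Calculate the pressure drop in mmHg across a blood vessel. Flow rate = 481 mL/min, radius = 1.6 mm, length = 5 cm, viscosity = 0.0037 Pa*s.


dP = 8*mu*L*Q / (pi*r^4)
Q = 481 mL/min = 8.01667e-06 m^3/s
dP = 576.27 Pa = 576.27 / 133.322 mmHg = 4.322 mmHg


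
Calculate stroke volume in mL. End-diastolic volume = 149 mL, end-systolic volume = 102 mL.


SV = EDV - ESV
SV = 149 - 102
SV = 47 mL


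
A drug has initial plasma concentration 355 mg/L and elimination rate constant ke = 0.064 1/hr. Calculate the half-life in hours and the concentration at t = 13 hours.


t_half = ln(2) / ke = 0.693147 / 0.064 = 10.83 hr
C(t) = C0 * exp(-ke*t) = 355 * exp(-0.064*13)
C(13) = 154.5 mg/L


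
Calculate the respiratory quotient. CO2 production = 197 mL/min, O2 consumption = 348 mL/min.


RQ = VCO2 / VO2
RQ = 197 / 348
RQ = 0.5661


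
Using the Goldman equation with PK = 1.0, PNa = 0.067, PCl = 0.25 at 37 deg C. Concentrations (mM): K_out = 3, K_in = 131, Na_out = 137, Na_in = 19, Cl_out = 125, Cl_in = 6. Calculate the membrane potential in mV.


Vm = (RT/F)*ln((PK*Ko + PNa*Nao + PCl*Cli)/(PK*Ki + PNa*Nai + PCl*Clo))
Numer = 13.679, Denom = 163.523
Vm = -66.31 mV


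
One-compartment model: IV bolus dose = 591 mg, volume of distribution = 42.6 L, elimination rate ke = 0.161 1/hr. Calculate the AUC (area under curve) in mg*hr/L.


C0 = Dose/Vd = 591/42.6 = 13.8732 mg/L
AUC = C0/ke = 13.8732/0.161
AUC = 86.17 mg*hr/L


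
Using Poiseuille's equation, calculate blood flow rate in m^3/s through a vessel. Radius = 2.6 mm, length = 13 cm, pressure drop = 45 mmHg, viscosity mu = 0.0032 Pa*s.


Q = pi*r^4*dP / (8*mu*L)
r = 0.0026 m, L = 0.13 m
dP = 45 mmHg = 5999.49 Pa
Q = 2.5881e-04 m^3/s


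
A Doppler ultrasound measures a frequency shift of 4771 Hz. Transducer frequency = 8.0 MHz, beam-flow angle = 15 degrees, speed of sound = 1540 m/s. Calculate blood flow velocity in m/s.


v = fd * c / (2 * f0 * cos(theta))
v = 4771 * 1540 / (2 * 8.0000e+06 * cos(15))
v = 0.4754 m/s


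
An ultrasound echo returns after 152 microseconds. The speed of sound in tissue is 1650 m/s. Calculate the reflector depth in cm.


depth = c * t / 2
t = 152 us = 1.5200e-04 s
depth = 1650 * 1.5200e-04 / 2
depth = 0.1254 m = 12.54 cm


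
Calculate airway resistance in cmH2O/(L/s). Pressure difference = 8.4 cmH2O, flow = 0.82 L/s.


R = dP / flow
R = 8.4 / 0.82
R = 10.24 cmH2O/(L/s)


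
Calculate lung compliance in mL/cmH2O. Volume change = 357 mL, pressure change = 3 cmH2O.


C = dV / dP
C = 357 / 3
C = 119 mL/cmH2O


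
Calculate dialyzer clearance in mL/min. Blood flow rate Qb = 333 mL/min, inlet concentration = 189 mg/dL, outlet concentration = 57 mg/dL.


K = Qb * (Cb_in - Cb_out) / Cb_in
K = 333 * (189 - 57) / 189
K = 232.6 mL/min


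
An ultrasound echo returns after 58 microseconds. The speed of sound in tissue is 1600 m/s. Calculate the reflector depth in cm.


depth = c * t / 2
t = 58 us = 5.8000e-05 s
depth = 1600 * 5.8000e-05 / 2
depth = 0.0464 m = 4.64 cm


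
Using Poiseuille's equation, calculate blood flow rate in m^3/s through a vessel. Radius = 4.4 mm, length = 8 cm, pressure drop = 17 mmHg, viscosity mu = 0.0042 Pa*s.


Q = pi*r^4*dP / (8*mu*L)
r = 0.0044 m, L = 0.08 m
dP = 17 mmHg = 2266.474 Pa
Q = 9.9285e-04 m^3/s


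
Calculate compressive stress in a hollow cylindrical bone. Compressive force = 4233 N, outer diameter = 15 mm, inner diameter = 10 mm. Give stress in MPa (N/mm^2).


A = pi*(r_o^2 - r_i^2)
r_o = 7.5 mm, r_i = 5 mm
A = 98.1748 mm^2
sigma = F/A = 4233 / 98.1748
sigma = 43.12 MPa


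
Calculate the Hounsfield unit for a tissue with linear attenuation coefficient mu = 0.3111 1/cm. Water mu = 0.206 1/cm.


HU = ((mu_tissue - mu_water) / mu_water) * 1000
HU = ((0.3111 - 0.206) / 0.206) * 1000
HU = 510.2


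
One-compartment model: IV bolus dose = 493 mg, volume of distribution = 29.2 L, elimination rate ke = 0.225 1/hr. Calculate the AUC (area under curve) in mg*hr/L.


C0 = Dose/Vd = 493/29.2 = 16.8836 mg/L
AUC = C0/ke = 16.8836/0.225
AUC = 75.04 mg*hr/L


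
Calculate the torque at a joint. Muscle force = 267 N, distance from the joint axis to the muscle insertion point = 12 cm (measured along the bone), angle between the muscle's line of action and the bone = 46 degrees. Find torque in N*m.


Torque = F * d * sin(theta)   (moment arm = d*sin(theta))
d = 12 cm = 0.12 m
Torque = 267 * 0.12 * sin(46)
Torque = 23.05 N*m


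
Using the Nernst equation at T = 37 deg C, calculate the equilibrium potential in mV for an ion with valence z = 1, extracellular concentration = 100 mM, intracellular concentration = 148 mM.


E = (RT/(zF)) * ln(C_out/C_in)
T = 37 + 273.15 = 310.15 K
E = (8.314 * 310.15 / (1 * 96485)) * ln(100/148)
E = -10.48 mV


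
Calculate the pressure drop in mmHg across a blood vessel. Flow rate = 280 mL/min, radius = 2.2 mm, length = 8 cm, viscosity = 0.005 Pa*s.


dP = 8*mu*L*Q / (pi*r^4)
Q = 280 mL/min = 4.66667e-06 m^3/s
dP = 202.916 Pa = 202.916 / 133.322 mmHg = 1.522 mmHg


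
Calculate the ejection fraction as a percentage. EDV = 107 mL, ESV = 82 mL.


SV = EDV - ESV = 107 - 82 = 25 mL
EF = SV/EDV * 100 = 25/107 * 100
EF = 23.36%


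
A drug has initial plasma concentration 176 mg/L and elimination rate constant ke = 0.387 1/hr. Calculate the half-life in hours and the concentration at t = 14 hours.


t_half = ln(2) / ke = 0.693147 / 0.387 = 1.791 hr
C(t) = C0 * exp(-ke*t) = 176 * exp(-0.387*14)
C(14) = 0.7807 mg/L


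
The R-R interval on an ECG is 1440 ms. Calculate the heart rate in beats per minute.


HR = 60 / RR_interval(s)
RR = 1440 ms = 1.44 s
HR = 60 / 1.44 = 41.67 bpm


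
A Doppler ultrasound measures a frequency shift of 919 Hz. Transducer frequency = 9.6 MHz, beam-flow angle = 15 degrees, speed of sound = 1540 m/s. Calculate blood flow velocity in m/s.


v = fd * c / (2 * f0 * cos(theta))
v = 919 * 1540 / (2 * 9.6000e+06 * cos(15))
v = 0.07631 m/s


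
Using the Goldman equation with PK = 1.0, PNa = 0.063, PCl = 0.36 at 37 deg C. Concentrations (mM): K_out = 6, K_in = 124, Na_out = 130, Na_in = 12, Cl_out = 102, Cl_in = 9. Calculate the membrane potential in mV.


Vm = (RT/F)*ln((PK*Ko + PNa*Nao + PCl*Cli)/(PK*Ki + PNa*Nai + PCl*Clo))
Numer = 17.43, Denom = 161.476
Vm = -59.49 mV


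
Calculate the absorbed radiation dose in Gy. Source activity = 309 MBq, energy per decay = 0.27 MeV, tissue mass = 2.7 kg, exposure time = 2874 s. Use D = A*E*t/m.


A = 309 MBq = 3.0900e+08 Bq
E = 0.27 MeV = 4.3254e-14 J
D = A*E*t/m = 3.0900e+08*4.3254e-14*2874/2.7
D = 0.01423 Gy
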